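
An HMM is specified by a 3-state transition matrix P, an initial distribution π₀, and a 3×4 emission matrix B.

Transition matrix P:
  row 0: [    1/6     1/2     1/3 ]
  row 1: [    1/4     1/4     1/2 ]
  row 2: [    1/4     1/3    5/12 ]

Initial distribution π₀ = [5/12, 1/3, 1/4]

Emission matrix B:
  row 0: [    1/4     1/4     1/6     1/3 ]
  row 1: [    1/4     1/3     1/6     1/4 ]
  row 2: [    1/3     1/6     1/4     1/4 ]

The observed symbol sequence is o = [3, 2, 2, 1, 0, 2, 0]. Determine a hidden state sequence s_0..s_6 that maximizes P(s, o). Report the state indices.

t=0: δ = [1.389e-01, 8.333e-02, 6.250e-02]  (obs o_0=3)
t=1: δ = [3.858e-03, 1.157e-02, 1.157e-02]  ψ = [0, 0, 0]  (obs o_1=2)
t=2: δ = [4.823e-04, 6.430e-04, 1.447e-03]  ψ = [1, 2, 1]  (obs o_2=2)
t=3: δ = [9.042e-05, 1.608e-04, 1.005e-04]  ψ = [2, 2, 2]  (obs o_3=1)
t=4: δ = [1.005e-05, 1.130e-05, 2.679e-05]  ψ = [1, 0, 1]  (obs o_4=0)
t=5: δ = [1.116e-06, 1.488e-06, 2.791e-06]  ψ = [2, 2, 2]  (obs o_5=2)
t=6: δ = [1.744e-07, 2.326e-07, 3.876e-07]  ψ = [2, 2, 2]  (obs o_6=0)
backtrack: best end state = 2; path = [0, 1, 2, 1, 2, 2, 2]

path = [0, 1, 2, 1, 2, 2, 2]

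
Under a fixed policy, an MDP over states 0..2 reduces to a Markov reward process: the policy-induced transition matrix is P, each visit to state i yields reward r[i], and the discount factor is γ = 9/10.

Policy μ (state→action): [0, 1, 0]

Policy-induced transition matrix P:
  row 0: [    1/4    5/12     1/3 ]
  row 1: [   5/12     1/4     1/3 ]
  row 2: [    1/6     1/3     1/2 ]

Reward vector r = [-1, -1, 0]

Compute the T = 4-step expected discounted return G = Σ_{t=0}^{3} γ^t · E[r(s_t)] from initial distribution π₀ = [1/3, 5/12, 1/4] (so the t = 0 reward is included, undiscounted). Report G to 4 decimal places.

G = -2.2398

t=0: π = [0.3333, 0.4167, 0.2500], E[r] = -0.7500, γ^t·E[r] = -0.750000, running G = -0.750000
t=1: π = [0.2986, 0.3264, 0.3750], E[r] = -0.6250, γ^t·E[r] = -0.562500, running G = -1.312500
t=2: π = [0.2731, 0.3310, 0.3958], E[r] = -0.6042, γ^t·E[r] = -0.489375, running G = -1.801875
t=3: π = [0.2722, 0.3285, 0.3993], E[r] = -0.6007, γ^t·E[r] = -0.437906, running G = -2.239781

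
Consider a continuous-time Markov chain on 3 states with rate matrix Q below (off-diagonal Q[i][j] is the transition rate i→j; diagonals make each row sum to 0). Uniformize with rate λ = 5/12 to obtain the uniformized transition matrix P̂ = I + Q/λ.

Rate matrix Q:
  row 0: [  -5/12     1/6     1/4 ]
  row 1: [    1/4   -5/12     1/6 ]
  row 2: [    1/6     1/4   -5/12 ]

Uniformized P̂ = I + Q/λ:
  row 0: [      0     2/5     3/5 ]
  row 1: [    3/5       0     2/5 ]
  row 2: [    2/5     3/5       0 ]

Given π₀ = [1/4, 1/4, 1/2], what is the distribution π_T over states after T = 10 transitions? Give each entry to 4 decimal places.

t=0: π = [0.2500, 0.2500, 0.5000]
t=1: π = [0.3500, 0.4000, 0.2500]
t=2: π = [0.3400, 0.2900, 0.3700]
t=3: π = [0.3220, 0.3580, 0.3200]
t=4: π = [0.3428, 0.3208, 0.3364]
t=5: π = [0.3270, 0.3390, 0.3340]
t=6: π = [0.3370, 0.3312, 0.3318]
t=7: π = [0.3315, 0.3339, 0.3347]
t=8: π = [0.3342, 0.3334, 0.3324]
t=9: π = [0.3330, 0.3331, 0.3339]
t=10: π = [0.3334, 0.3335, 0.3331]

π = [0.3334, 0.3335, 0.3331]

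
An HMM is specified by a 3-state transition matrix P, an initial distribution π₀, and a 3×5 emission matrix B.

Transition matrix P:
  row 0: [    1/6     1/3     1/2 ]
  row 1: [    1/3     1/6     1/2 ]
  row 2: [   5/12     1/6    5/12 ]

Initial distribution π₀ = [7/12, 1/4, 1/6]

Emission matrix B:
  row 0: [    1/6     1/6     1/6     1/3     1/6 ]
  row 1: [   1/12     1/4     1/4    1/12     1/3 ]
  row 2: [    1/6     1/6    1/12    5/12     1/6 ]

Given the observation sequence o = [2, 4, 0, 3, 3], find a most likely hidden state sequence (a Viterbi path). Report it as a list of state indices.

t=0: δ = [9.722e-02, 6.250e-02, 1.389e-02]  (obs o_0=2)
t=1: δ = [3.472e-03, 1.080e-02, 8.102e-03]  ψ = [1, 0, 0]  (obs o_1=4)
t=2: δ = [6.001e-04, 1.500e-04, 9.002e-04]  ψ = [1, 1, 1]  (obs o_2=0)
t=3: δ = [1.250e-04, 1.667e-05, 1.563e-04]  ψ = [2, 0, 2]  (obs o_3=3)
t=4: δ = [2.171e-05, 3.473e-06, 2.713e-05]  ψ = [2, 0, 2]  (obs o_4=3)
backtrack: best end state = 2; path = [0, 1, 2, 2, 2]

path = [0, 1, 2, 2, 2]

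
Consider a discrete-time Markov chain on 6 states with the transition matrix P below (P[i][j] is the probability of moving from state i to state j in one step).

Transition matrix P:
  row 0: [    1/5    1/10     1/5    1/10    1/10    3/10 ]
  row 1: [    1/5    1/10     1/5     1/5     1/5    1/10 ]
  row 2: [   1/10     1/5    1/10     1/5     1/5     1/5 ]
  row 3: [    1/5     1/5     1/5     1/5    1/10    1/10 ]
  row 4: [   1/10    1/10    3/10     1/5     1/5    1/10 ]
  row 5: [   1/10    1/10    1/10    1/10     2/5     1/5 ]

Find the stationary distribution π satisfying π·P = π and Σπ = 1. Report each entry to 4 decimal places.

π = [0.1449, 0.1354, 0.1852, 0.1691, 0.2014, 0.1639]

Balance equations π_j = Σ_i π_i·P[i][j]:
  π_0 = 1/5·π_0 + 1/5·π_1 + 1/10·π_2 + 1/5·π_3 + 1/10·π_4 + 1/10·π_5
  π_1 = 1/10·π_0 + 1/10·π_1 + 1/5·π_2 + 1/5·π_3 + 1/10·π_4 + 1/10·π_5
  π_2 = 1/5·π_0 + 1/5·π_1 + 1/10·π_2 + 1/5·π_3 + 3/10·π_4 + 1/10·π_5
  π_3 = 1/10·π_0 + 1/5·π_1 + 1/5·π_2 + 1/5·π_3 + 1/5·π_4 + 1/10·π_5
  π_4 = 1/10·π_0 + 1/5·π_1 + 1/5·π_2 + 1/10·π_3 + 1/5·π_4 + 2/5·π_5
  normalize: π_0 + π_1 + π_2 + π_3 + π_4 + π_5 = 1
Solving the linear system gives exactly π = [3671/25326, 245/1809, 4691/25326, 4283/25326, 850/4221, 593/3618].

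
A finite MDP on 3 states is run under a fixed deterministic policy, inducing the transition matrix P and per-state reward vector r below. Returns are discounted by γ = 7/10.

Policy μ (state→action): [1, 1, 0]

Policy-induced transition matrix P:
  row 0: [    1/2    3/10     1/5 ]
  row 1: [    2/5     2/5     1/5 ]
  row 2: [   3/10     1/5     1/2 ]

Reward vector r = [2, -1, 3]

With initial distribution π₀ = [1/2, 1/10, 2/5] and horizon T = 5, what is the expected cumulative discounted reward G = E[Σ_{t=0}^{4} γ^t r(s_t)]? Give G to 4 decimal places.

t=0: π = [0.5000, 0.1000, 0.4000], E[r] = 2.1000, γ^t·E[r] = 2.100000, running G = 2.100000
t=1: π = [0.4100, 0.2700, 0.3200], E[r] = 1.5100, γ^t·E[r] = 1.057000, running G = 3.157000
t=2: π = [0.4090, 0.2950, 0.2960], E[r] = 1.4110, γ^t·E[r] = 0.691390, running G = 3.848390
t=3: π = [0.4113, 0.2999, 0.2888], E[r] = 1.3891, γ^t·E[r] = 0.476461, running G = 4.324851
t=4: π = [0.4123, 0.3011, 0.2866], E[r] = 1.3833, γ^t·E[r] = 0.332133, running G = 4.656984

G = 4.6570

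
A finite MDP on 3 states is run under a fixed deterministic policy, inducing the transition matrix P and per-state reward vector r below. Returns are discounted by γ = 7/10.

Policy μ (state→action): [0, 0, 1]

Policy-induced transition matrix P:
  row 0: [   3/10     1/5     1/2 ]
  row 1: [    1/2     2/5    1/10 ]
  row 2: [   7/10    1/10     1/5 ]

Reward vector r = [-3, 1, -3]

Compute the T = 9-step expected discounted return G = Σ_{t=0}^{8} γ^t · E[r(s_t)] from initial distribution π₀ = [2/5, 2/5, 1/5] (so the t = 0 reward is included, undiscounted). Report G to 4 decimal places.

G = -5.9759

t=0: π = [0.4000, 0.4000, 0.2000], E[r] = -1.4000, γ^t·E[r] = -1.400000, running G = -1.400000
t=1: π = [0.4600, 0.2600, 0.2800], E[r] = -1.9600, γ^t·E[r] = -1.372000, running G = -2.772000
t=2: π = [0.4640, 0.2240, 0.3120], E[r] = -2.1040, γ^t·E[r] = -1.030960, running G = -3.802960
t=3: π = [0.4696, 0.2136, 0.3168], E[r] = -2.1456, γ^t·E[r] = -0.735941, running G = -4.538901
t=4: π = [0.4694, 0.2110, 0.3195], E[r] = -2.1558, γ^t·E[r] = -0.517617, running G = -5.056518
t=5: π = [0.4700, 0.2103, 0.3197], E[r] = -2.1590, γ^t·E[r] = -0.362859, running G = -5.419377
t=6: π = [0.4699, 0.2101, 0.3200], E[r] = -2.1597, γ^t·E[r] = -0.254085, running G = -5.673462
t=7: π = [0.4700, 0.2100, 0.3200], E[r] = -2.1599, γ^t·E[r] = -0.177879, running G = -5.851341
t=8: π = [0.4700, 0.2100, 0.3200], E[r] = -2.1600, γ^t·E[r] = -0.124518, running G = -5.975860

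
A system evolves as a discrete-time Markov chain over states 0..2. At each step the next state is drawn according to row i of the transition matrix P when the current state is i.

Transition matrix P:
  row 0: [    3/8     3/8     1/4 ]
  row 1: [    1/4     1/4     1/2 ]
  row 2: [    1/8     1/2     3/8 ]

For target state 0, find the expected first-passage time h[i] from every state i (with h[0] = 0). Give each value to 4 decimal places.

h = [0.0000, 5.1429, 5.7143]

First-step conditioning: h[0] = 0; for i ≠ 0, h[i] = 1 + Σ_k P[i][k]·h[k].
  h[1] = 1 + 1/4·h[1] + 1/2·h[2]
  h[2] = 1 + 1/2·h[1] + 3/8·h[2]
Solving the 2×2 linear system over states ≠ 0 gives exactly h = [0, 36/7, 40/7] (h[0] = 0 is the target).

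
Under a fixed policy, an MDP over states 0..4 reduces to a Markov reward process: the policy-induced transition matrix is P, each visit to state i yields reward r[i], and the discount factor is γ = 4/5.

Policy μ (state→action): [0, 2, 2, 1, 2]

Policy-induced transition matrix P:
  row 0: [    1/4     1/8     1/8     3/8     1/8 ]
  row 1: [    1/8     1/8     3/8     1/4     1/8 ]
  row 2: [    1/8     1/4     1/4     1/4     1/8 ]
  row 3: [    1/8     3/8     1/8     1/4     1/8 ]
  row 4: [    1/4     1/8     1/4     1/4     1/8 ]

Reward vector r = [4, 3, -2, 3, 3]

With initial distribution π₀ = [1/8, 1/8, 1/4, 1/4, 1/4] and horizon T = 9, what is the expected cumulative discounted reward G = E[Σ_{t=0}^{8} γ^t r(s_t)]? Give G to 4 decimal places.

G = 8.7078

t=0: π = [0.1250, 0.1250, 0.2500, 0.2500, 0.2500], E[r] = 1.8750, γ^t·E[r] = 1.875000, running G = 1.875000
t=1: π = [0.1719, 0.2188, 0.2188, 0.2656, 0.1250], E[r] = 2.0781, γ^t·E[r] = 1.662500, running G = 3.537500
t=2: π = [0.1621, 0.2188, 0.2227, 0.2715, 0.1250], E[r] = 2.0488, γ^t·E[r] = 1.311250, running G = 4.848750
t=3: π = [0.1609, 0.2207, 0.2231, 0.2703, 0.1250], E[r] = 2.0452, γ^t·E[r] = 1.047125, running G = 5.895875
t=4: π = [0.1607, 0.2205, 0.2237, 0.2701, 0.1250], E[r] = 2.0423, γ^t·E[r] = 0.836513, running G = 6.732388
t=5: π = [0.1607, 0.2205, 0.2237, 0.2701, 0.1250], E[r] = 2.0422, γ^t·E[r] = 0.669191, running G = 7.401579
t=6: π = [0.1607, 0.2205, 0.2237, 0.2701, 0.1250], E[r] = 2.0422, γ^t·E[r] = 0.535341, running G = 7.936920
t=7: π = [0.1607, 0.2205, 0.2237, 0.2701, 0.1250], E[r] = 2.0422, γ^t·E[r] = 0.428273, running G = 8.365193
t=8: π = [0.1607, 0.2205, 0.2237, 0.2701, 0.1250], E[r] = 2.0422, γ^t·E[r] = 0.342618, running G = 8.707811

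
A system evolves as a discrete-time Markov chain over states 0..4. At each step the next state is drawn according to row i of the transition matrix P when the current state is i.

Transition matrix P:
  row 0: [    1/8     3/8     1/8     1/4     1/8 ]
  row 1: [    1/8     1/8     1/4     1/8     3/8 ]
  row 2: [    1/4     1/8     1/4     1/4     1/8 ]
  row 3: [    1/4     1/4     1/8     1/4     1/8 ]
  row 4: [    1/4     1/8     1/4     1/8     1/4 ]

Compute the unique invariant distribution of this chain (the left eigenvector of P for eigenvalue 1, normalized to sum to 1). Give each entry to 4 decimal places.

π = [0.2000, 0.2000, 0.2000, 0.2000, 0.2000]

Balance equations π_j = Σ_i π_i·P[i][j]:
  π_0 = 1/8·π_0 + 1/8·π_1 + 1/4·π_2 + 1/4·π_3 + 1/4·π_4
  π_1 = 3/8·π_0 + 1/8·π_1 + 1/8·π_2 + 1/4·π_3 + 1/8·π_4
  π_2 = 1/8·π_0 + 1/4·π_1 + 1/4·π_2 + 1/8·π_3 + 1/4·π_4
  π_3 = 1/4·π_0 + 1/8·π_1 + 1/4·π_2 + 1/4·π_3 + 1/8·π_4
  normalize: π_0 + π_1 + π_2 + π_3 + π_4 = 1
Solving the linear system gives exactly π = [1/5, 1/5, 1/5, 1/5, 1/5].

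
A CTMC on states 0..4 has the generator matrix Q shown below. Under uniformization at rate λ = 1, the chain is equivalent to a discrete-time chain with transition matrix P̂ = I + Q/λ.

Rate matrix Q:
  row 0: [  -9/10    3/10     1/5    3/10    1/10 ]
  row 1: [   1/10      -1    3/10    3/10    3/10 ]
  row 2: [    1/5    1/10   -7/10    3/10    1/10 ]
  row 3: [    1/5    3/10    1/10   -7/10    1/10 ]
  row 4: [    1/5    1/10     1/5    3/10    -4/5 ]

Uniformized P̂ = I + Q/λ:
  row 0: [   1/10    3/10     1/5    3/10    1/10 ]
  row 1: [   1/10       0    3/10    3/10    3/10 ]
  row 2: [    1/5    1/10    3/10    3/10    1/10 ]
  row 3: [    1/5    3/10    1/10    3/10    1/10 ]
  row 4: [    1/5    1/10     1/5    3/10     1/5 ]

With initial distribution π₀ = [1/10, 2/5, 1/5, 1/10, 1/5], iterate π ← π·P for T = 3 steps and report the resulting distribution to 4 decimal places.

t=0: π = [0.1000, 0.4000, 0.2000, 0.1000, 0.2000]
t=1: π = [0.1500, 0.1000, 0.2500, 0.3000, 0.2000]
t=2: π = [0.1750, 0.1800, 0.2050, 0.3000, 0.1400]
t=3: π = [0.1645, 0.1770, 0.2085, 0.3000, 0.1500]

π = [0.1645, 0.1770, 0.2085, 0.3000, 0.1500]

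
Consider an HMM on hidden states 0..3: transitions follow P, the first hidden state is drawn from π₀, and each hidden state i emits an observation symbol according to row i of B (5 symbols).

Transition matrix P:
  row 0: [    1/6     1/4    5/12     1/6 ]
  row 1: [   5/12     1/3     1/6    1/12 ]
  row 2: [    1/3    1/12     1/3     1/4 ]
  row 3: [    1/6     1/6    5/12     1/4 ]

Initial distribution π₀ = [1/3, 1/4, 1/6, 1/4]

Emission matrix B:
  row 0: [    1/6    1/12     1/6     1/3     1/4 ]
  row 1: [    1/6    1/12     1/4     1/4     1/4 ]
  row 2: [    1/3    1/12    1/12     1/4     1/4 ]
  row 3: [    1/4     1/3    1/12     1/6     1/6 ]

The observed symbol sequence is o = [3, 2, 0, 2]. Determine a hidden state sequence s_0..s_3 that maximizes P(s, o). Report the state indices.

path = [1, 0, 2, 0]

t=0: δ = [1.111e-01, 6.250e-02, 4.167e-02, 4.167e-02]  (obs o_0=3)
t=1: δ = [4.340e-03, 6.944e-03, 3.858e-03, 1.543e-03]  ψ = [1, 0, 0, 0]  (obs o_1=2)
t=2: δ = [4.823e-04, 3.858e-04, 6.028e-04, 2.411e-04]  ψ = [1, 1, 0, 2]  (obs o_2=0)
t=3: δ = [3.349e-05, 3.215e-05, 1.674e-05, 1.256e-05]  ψ = [2, 1, 0, 2]  (obs o_3=2)
backtrack: best end state = 0; path = [1, 0, 2, 0]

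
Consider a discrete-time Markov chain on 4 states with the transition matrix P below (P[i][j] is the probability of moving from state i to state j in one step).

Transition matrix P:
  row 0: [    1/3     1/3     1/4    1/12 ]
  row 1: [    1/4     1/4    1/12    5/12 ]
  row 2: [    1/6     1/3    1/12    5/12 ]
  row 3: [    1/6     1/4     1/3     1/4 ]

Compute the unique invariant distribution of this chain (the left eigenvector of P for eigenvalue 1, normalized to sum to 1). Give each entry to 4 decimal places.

Balance equations π_j = Σ_i π_i·P[i][j]:
  π_0 = 1/3·π_0 + 1/4·π_1 + 1/6·π_2 + 1/6·π_3
  π_1 = 1/3·π_0 + 1/4·π_1 + 1/3·π_2 + 1/4·π_3
  π_2 = 1/4·π_0 + 1/12·π_1 + 1/12·π_2 + 1/3·π_3
  normalize: π_0 + π_1 + π_2 + π_3 = 1
Solving the linear system gives exactly π = [415/1816, 259/908, 353/1816, 265/908].

π = [0.2285, 0.2852, 0.1944, 0.2919]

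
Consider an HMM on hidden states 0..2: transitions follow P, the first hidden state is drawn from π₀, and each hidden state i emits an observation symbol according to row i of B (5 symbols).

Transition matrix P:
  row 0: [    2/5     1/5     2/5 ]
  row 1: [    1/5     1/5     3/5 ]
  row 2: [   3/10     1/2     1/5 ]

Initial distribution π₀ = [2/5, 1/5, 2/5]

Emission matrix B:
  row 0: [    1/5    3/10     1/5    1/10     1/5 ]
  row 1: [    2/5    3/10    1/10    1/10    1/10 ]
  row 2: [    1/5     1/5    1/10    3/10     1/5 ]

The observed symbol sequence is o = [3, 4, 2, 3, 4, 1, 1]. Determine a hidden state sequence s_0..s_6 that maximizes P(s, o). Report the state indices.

t=0: δ = [4.000e-02, 2.000e-02, 1.200e-01]  (obs o_0=3)
t=1: δ = [7.200e-03, 6.000e-03, 4.800e-03]  ψ = [2, 2, 2]  (obs o_1=4)
t=2: δ = [5.760e-04, 2.400e-04, 3.600e-04]  ψ = [0, 2, 1]  (obs o_2=2)
t=3: δ = [2.304e-05, 1.800e-05, 6.912e-05]  ψ = [0, 2, 0]  (obs o_3=3)
t=4: δ = [4.147e-06, 3.456e-06, 2.765e-06]  ψ = [2, 2, 2]  (obs o_4=4)
t=5: δ = [4.977e-07, 4.147e-07, 4.147e-07]  ψ = [0, 2, 1]  (obs o_5=1)
t=6: δ = [5.972e-08, 6.221e-08, 4.977e-08]  ψ = [0, 2, 1]  (obs o_6=1)
backtrack: best end state = 1; path = [2, 0, 0, 2, 1, 2, 1]

path = [2, 0, 0, 2, 1, 2, 1]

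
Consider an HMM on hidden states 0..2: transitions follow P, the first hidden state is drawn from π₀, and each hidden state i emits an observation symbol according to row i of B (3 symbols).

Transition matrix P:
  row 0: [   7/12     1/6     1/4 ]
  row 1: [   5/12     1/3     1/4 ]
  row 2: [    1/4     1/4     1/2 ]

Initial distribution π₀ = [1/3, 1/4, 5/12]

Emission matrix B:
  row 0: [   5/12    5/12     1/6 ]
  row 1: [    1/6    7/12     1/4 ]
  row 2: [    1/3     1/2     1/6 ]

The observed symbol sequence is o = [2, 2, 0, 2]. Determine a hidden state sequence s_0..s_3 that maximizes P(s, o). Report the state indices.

path = [0, 0, 0, 0]

t=0: δ = [5.556e-02, 6.250e-02, 6.944e-02]  (obs o_0=2)
t=1: δ = [5.401e-03, 5.208e-03, 5.787e-03]  ψ = [0, 1, 2]  (obs o_1=2)
t=2: δ = [1.313e-03, 2.894e-04, 9.645e-04]  ψ = [0, 1, 2]  (obs o_2=0)
t=3: δ = [1.276e-04, 6.028e-05, 8.038e-05]  ψ = [0, 2, 2]  (obs o_3=2)
backtrack: best end state = 0; path = [0, 0, 0, 0]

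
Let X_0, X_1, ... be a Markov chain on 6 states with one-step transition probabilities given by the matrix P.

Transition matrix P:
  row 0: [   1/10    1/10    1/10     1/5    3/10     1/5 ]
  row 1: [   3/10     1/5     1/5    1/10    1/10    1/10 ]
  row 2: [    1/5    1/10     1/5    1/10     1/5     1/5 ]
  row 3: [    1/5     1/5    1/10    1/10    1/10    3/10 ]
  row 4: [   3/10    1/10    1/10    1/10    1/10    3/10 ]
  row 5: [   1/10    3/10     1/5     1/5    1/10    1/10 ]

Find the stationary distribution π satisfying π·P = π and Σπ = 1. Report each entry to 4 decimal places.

π = [0.1937, 0.1694, 0.1514, 0.1387, 0.1539, 0.1930]

Balance equations π_j = Σ_i π_i·P[i][j]:
  π_0 = 1/10·π_0 + 3/10·π_1 + 1/5·π_2 + 1/5·π_3 + 3/10·π_4 + 1/10·π_5
  π_1 = 1/10·π_0 + 1/5·π_1 + 1/10·π_2 + 1/5·π_3 + 1/10·π_4 + 3/10·π_5
  π_2 = 1/10·π_0 + 1/5·π_1 + 1/5·π_2 + 1/10·π_3 + 1/10·π_4 + 1/5·π_5
  π_3 = 1/5·π_0 + 1/10·π_1 + 1/10·π_2 + 1/10·π_3 + 1/10·π_4 + 1/5·π_5
  π_4 = 3/10·π_0 + 1/10·π_1 + 1/5·π_2 + 1/10·π_3 + 1/10·π_4 + 1/10·π_5
  normalize: π_0 + π_1 + π_2 + π_3 + π_4 + π_5 = 1
Solving the linear system gives exactly π = [23566/121687, 20615/121687, 18421/121687, 16874/121687, 18724/121687, 23487/121687].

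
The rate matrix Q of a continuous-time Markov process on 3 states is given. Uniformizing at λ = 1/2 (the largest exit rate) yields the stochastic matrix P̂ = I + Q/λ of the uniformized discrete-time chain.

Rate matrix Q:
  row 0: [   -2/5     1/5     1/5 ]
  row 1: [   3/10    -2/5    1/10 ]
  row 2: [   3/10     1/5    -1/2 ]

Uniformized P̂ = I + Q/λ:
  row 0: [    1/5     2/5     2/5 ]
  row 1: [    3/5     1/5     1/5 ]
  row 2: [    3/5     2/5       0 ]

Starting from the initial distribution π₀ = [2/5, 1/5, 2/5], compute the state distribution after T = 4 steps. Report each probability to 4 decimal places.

π = [0.4278, 0.3331, 0.2390]

t=0: π = [0.4000, 0.2000, 0.4000]
t=1: π = [0.4400, 0.3600, 0.2000]
t=2: π = [0.4240, 0.3280, 0.2480]
t=3: π = [0.4304, 0.3344, 0.2352]
t=4: π = [0.4278, 0.3331, 0.2390]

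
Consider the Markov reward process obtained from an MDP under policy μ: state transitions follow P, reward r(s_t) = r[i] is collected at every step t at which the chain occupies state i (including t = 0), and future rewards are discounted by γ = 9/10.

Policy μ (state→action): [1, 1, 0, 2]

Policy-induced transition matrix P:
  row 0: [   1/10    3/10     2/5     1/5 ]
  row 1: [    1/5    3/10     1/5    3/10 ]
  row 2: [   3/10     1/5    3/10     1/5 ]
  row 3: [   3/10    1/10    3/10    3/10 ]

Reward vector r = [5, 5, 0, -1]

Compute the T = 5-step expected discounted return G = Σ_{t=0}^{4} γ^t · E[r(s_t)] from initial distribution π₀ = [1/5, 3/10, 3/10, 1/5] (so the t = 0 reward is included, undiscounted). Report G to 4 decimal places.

t=0: π = [0.2000, 0.3000, 0.3000, 0.2000], E[r] = 2.3000, γ^t·E[r] = 2.300000, running G = 2.300000
t=1: π = [0.2300, 0.2300, 0.2900, 0.2500], E[r] = 2.0500, γ^t·E[r] = 1.845000, running G = 4.145000
t=2: π = [0.2310, 0.2210, 0.3000, 0.2480], E[r] = 2.0120, γ^t·E[r] = 1.629720, running G = 5.774720
t=3: π = [0.2317, 0.2204, 0.3010, 0.2469], E[r] = 2.0136, γ^t·E[r] = 1.467914, running G = 7.242634
t=4: π = [0.2316, 0.2205, 0.3011, 0.2467], E[r] = 2.0140, γ^t·E[r] = 1.321366, running G = 8.564000

G = 8.5640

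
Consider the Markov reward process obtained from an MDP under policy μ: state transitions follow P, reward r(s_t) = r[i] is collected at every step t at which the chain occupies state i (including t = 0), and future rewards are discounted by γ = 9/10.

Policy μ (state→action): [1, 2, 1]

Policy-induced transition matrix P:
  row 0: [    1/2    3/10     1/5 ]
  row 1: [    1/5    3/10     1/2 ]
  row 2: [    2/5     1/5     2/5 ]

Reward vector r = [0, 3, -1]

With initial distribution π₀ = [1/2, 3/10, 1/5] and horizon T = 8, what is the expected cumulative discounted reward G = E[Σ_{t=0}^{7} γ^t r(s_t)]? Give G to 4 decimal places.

t=0: π = [0.5000, 0.3000, 0.2000], E[r] = 0.7000, γ^t·E[r] = 0.700000, running G = 0.700000
t=1: π = [0.3900, 0.2800, 0.3300], E[r] = 0.5100, γ^t·E[r] = 0.459000, running G = 1.159000
t=2: π = [0.3830, 0.2670, 0.3500], E[r] = 0.4510, γ^t·E[r] = 0.365310, running G = 1.524310
t=3: π = [0.3849, 0.2650, 0.3501], E[r] = 0.4449, γ^t·E[r] = 0.324332, running G = 1.848642
t=4: π = [0.3855, 0.2650, 0.3495], E[r] = 0.4455, γ^t·E[r] = 0.292260, running G = 2.140902
t=5: π = [0.3856, 0.2650, 0.3494], E[r] = 0.4457, γ^t·E[r] = 0.263207, running G = 2.404109
t=6: π = [0.3855, 0.2651, 0.3494], E[r] = 0.4458, γ^t·E[r] = 0.236908, running G = 2.641017
t=7: π = [0.3855, 0.2651, 0.3494], E[r] = 0.4458, γ^t·E[r] = 0.213217, running G = 2.854235

G = 2.8542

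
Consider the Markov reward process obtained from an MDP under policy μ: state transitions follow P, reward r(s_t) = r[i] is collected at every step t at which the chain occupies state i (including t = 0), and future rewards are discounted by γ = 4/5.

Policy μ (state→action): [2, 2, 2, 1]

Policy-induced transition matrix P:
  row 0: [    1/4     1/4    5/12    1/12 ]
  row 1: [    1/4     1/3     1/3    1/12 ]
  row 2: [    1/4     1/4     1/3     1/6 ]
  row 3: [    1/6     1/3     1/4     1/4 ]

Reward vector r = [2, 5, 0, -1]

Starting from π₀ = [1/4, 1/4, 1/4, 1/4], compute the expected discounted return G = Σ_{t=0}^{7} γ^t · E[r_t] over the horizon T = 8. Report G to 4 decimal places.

t=0: π = [0.2500, 0.2500, 0.2500, 0.2500], E[r] = 1.5000, γ^t·E[r] = 1.500000, running G = 1.500000
t=1: π = [0.2292, 0.2917, 0.3333, 0.1458], E[r] = 1.7708, γ^t·E[r] = 1.416667, running G = 2.916667
t=2: π = [0.2378, 0.2865, 0.3403, 0.1354], E[r] = 1.7726, γ^t·E[r] = 1.134444, running G = 4.051111
t=3: π = [0.2387, 0.2852, 0.3419, 0.1343], E[r] = 1.7690, γ^t·E[r] = 0.905704, running G = 4.956815
t=4: π = [0.2388, 0.2850, 0.3420, 0.1342], E[r] = 1.7682, γ^t·E[r] = 0.724247, running G = 5.681062
t=5: π = [0.2388, 0.2849, 0.3421, 0.1342], E[r] = 1.7681, γ^t·E[r] = 0.579363, running G = 6.260425
t=6: π = [0.2388, 0.2849, 0.3421, 0.1342], E[r] = 1.7681, γ^t·E[r] = 0.463488, running G = 6.723913
t=7: π = [0.2388, 0.2849, 0.3421, 0.1342], E[r] = 1.7681, γ^t·E[r] = 0.370790, running G = 7.094703

G = 7.0947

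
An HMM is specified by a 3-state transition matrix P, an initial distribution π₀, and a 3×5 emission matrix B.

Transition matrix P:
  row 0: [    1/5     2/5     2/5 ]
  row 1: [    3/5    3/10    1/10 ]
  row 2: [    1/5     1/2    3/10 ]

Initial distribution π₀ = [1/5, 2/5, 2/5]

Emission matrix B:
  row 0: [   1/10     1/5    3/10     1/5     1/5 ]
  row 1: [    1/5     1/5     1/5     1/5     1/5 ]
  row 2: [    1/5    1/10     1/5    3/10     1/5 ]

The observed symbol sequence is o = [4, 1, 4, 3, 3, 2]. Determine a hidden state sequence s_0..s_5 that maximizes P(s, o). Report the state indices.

t=0: δ = [4.000e-02, 8.000e-02, 8.000e-02]  (obs o_0=4)
t=1: δ = [9.600e-03, 8.000e-03, 2.400e-03]  ψ = [1, 2, 2]  (obs o_1=1)
t=2: δ = [9.600e-04, 7.680e-04, 7.680e-04]  ψ = [1, 0, 0]  (obs o_2=4)
t=3: δ = [9.216e-05, 7.680e-05, 1.152e-04]  ψ = [1, 0, 0]  (obs o_3=3)
t=4: δ = [9.216e-06, 1.152e-05, 1.106e-05]  ψ = [1, 2, 0]  (obs o_4=3)
t=5: δ = [2.074e-06, 1.106e-06, 7.373e-07]  ψ = [1, 2, 0]  (obs o_5=2)
backtrack: best end state = 0; path = [2, 1, 0, 2, 1, 0]

path = [2, 1, 0, 2, 1, 0]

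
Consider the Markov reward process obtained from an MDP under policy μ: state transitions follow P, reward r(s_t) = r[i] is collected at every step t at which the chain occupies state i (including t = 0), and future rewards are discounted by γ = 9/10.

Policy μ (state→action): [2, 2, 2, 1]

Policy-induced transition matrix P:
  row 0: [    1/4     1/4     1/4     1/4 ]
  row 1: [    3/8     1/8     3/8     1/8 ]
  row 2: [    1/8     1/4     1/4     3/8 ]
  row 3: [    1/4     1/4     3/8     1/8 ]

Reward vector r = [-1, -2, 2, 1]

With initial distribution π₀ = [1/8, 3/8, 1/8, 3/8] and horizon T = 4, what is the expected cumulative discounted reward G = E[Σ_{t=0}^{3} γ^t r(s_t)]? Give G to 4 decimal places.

G = 0.1503

t=0: π = [0.1250, 0.3750, 0.1250, 0.3750], E[r] = -0.2500, γ^t·E[r] = -0.250000, running G = -0.250000
t=1: π = [0.2813, 0.2031, 0.3438, 0.1719], E[r] = 0.1719, γ^t·E[r] = 0.154688, running G = -0.095313
t=2: π = [0.2324, 0.2246, 0.2969, 0.2461], E[r] = 0.1582, γ^t·E[r] = 0.128145, running G = 0.032832
t=3: π = [0.2410, 0.2219, 0.3088, 0.2283], E[r] = 0.1611, γ^t·E[r] = 0.117466, running G = 0.150298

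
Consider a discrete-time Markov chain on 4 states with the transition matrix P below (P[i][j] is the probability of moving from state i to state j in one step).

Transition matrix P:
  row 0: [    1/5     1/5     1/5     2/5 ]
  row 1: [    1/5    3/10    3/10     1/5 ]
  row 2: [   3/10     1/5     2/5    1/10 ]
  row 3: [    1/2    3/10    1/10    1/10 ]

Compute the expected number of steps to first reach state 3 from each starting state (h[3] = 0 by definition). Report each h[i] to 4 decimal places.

h = [3.6735, 4.6429, 5.0510, 0.0000]

First-step conditioning: h[3] = 0; for i ≠ 3, h[i] = 1 + Σ_k P[i][k]·h[k].
  h[0] = 1 + 1/5·h[0] + 1/5·h[1] + 1/5·h[2]
  h[1] = 1 + 1/5·h[0] + 3/10·h[1] + 3/10·h[2]
  h[2] = 1 + 3/10·h[0] + 1/5·h[1] + 2/5·h[2]
Solving the 3×3 linear system over states ≠ 3 gives exactly h = [180/49, 65/14, 495/98, 0] (h[3] = 0 is the target).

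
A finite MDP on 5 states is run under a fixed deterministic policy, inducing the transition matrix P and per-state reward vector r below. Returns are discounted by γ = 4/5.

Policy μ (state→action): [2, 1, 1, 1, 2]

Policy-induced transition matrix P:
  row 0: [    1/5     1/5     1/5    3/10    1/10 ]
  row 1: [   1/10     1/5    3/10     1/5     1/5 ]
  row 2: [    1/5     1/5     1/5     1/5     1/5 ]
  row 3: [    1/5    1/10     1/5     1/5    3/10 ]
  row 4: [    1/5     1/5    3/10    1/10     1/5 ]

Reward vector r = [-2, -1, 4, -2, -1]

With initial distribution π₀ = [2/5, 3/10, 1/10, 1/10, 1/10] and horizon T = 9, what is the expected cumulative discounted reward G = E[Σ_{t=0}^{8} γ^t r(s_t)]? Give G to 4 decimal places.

t=0: π = [0.4000, 0.3000, 0.1000, 0.1000, 0.1000], E[r] = -1.0000, γ^t·E[r] = -1.000000, running G = -1.000000
t=1: π = [0.1700, 0.1900, 0.2400, 0.2300, 0.1700], E[r] = -0.2000, γ^t·E[r] = -0.160000, running G = -1.160000
t=2: π = [0.1810, 0.1770, 0.2360, 0.2000, 0.2060], E[r] = -0.2010, γ^t·E[r] = -0.128640, running G = -1.288640
t=3: π = [0.1823, 0.1800, 0.2383, 0.1975, 0.2019], E[r] = -0.1883, γ^t·E[r] = -0.096410, running G = -1.385050
t=4: π = [0.1820, 0.1803, 0.2382, 0.1980, 0.2015], E[r] = -0.1891, γ^t·E[r] = -0.077451, running G = -1.462501
t=5: π = [0.1820, 0.1802, 0.2382, 0.1980, 0.2016], E[r] = -0.1891, γ^t·E[r] = -0.061977, running G = -1.524478
t=6: π = [0.1820, 0.1802, 0.2382, 0.1980, 0.2016], E[r] = -0.1891, γ^t·E[r] = -0.049576, running G = -1.574054
t=7: π = [0.1820, 0.1802, 0.2382, 0.1980, 0.2016], E[r] = -0.1891, γ^t·E[r] = -0.039661, running G = -1.613714
t=8: π = [0.1820, 0.1802, 0.2382, 0.1980, 0.2016], E[r] = -0.1891, γ^t·E[r] = -0.031729, running G = -1.645443

G = -1.6454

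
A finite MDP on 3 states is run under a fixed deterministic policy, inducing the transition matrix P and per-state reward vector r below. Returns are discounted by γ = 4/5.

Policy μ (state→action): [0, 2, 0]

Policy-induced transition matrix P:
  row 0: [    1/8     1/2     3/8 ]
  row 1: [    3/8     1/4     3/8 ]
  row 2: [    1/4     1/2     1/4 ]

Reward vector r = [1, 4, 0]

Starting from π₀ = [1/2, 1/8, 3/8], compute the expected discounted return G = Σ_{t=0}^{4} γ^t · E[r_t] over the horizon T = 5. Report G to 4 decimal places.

t=0: π = [0.5000, 0.1250, 0.3750], E[r] = 1.0000, γ^t·E[r] = 1.000000, running G = 1.000000
t=1: π = [0.2031, 0.4688, 0.3281], E[r] = 2.0781, γ^t·E[r] = 1.662500, running G = 2.662500
t=2: π = [0.2832, 0.3828, 0.3340], E[r] = 1.8145, γ^t·E[r] = 1.161250, running G = 3.823750
t=3: π = [0.2625, 0.4043, 0.3333], E[r] = 1.8796, γ^t·E[r] = 0.962375, running G = 4.786125
t=4: π = [0.2677, 0.3989, 0.3333], E[r] = 1.8634, γ^t·E[r] = 0.763263, running G = 5.549388

G = 5.5494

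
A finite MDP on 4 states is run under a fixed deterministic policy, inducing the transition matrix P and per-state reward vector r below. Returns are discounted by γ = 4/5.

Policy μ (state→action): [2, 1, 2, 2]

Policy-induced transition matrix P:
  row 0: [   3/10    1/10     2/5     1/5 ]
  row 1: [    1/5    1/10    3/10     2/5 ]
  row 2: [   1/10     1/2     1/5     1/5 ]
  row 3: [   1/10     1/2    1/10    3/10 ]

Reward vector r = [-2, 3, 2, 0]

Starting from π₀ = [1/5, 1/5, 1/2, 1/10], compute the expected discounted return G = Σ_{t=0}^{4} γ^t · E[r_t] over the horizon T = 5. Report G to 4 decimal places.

G = 3.8244

t=0: π = [0.2000, 0.2000, 0.5000, 0.1000], E[r] = 1.2000, γ^t·E[r] = 1.200000, running G = 1.200000
t=1: π = [0.1600, 0.3400, 0.2500, 0.2500], E[r] = 1.2000, γ^t·E[r] = 0.960000, running G = 2.160000
t=2: π = [0.1660, 0.3000, 0.2410, 0.2930], E[r] = 1.0500, γ^t·E[r] = 0.672000, running G = 2.832000
t=3: π = [0.1632, 0.3136, 0.2339, 0.2893], E[r] = 1.0822, γ^t·E[r] = 0.554086, running G = 3.386086
t=4: π = [0.1640, 0.3093, 0.2351, 0.2917], E[r] = 1.0700, γ^t·E[r] = 0.438264, running G = 3.824350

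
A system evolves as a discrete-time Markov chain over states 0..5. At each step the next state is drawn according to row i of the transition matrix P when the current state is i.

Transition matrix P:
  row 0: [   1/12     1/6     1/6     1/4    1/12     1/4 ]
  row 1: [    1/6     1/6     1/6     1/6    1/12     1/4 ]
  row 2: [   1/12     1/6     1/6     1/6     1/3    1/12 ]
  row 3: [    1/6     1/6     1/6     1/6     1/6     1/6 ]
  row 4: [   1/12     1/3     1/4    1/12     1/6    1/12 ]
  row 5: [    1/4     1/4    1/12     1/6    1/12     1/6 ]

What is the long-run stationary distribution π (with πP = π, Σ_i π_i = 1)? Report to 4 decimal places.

Balance equations π_j = Σ_i π_i·P[i][j]:
  π_0 = 1/12·π_0 + 1/6·π_1 + 1/12·π_2 + 1/6·π_3 + 1/12·π_4 + 1/4·π_5
  π_1 = 1/6·π_0 + 1/6·π_1 + 1/6·π_2 + 1/6·π_3 + 1/3·π_4 + 1/4·π_5
  π_2 = 1/6·π_0 + 1/6·π_1 + 1/6·π_2 + 1/6·π_3 + 1/4·π_4 + 1/12·π_5
  π_3 = 1/4·π_0 + 1/6·π_1 + 1/6·π_2 + 1/6·π_3 + 1/12·π_4 + 1/6·π_5
  π_4 = 1/12·π_0 + 1/12·π_1 + 1/3·π_2 + 1/6·π_3 + 1/6·π_4 + 1/12·π_5
  normalize: π_0 + π_1 + π_2 + π_3 + π_4 + π_5 = 1
Solving the linear system gives exactly π = [37010/259623, 53470/259623, 3298/19971, 43087/259623, 39212/259623, 43970/259623].

π = [0.1426, 0.2060, 0.1651, 0.1660, 0.1510, 0.1694]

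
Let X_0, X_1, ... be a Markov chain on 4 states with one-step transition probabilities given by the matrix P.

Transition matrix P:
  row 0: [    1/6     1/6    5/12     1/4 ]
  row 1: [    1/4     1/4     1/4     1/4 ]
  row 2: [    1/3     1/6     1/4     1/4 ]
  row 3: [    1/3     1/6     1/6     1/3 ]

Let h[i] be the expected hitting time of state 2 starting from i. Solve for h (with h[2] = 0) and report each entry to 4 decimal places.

h = [3.1429, 3.7143, 0.0000, 4.0000]

First-step conditioning: h[2] = 0; for i ≠ 2, h[i] = 1 + Σ_k P[i][k]·h[k].
  h[0] = 1 + 1/6·h[0] + 1/6·h[1] + 1/4·h[3]
  h[1] = 1 + 1/4·h[0] + 1/4·h[1] + 1/4·h[3]
  h[3] = 1 + 1/3·h[0] + 1/6·h[1] + 1/3·h[3]
Solving the 3×3 linear system over states ≠ 2 gives exactly h = [22/7, 26/7, 0, 4] (h[2] = 0 is the target).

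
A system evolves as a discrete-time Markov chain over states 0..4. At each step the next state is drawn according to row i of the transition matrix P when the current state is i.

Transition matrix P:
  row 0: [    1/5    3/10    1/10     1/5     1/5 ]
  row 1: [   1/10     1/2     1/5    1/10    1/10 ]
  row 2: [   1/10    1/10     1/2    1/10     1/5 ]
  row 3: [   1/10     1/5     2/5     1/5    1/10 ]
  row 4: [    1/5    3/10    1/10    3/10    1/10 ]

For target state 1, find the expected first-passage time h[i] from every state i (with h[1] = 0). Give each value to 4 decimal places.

First-step conditioning: h[1] = 0; for i ≠ 1, h[i] = 1 + Σ_k P[i][k]·h[k].
  h[0] = 1 + 1/5·h[0] + 1/10·h[2] + 1/5·h[3] + 1/5·h[4]
  h[2] = 1 + 1/10·h[0] + 1/2·h[2] + 1/10·h[3] + 1/5·h[4]
  h[3] = 1 + 1/10·h[0] + 2/5·h[2] + 1/5·h[3] + 1/10·h[4]
  h[4] = 1 + 1/5·h[0] + 1/10·h[2] + 3/10·h[3] + 1/10·h[4]
Solving the 4×4 linear system over states ≠ 1 gives exactly h = [3495/799, 0, 4550/799, 4155/799, 3555/799] (h[1] = 0 is the target).

h = [4.3742, 0.0000, 5.6946, 5.2003, 4.4493]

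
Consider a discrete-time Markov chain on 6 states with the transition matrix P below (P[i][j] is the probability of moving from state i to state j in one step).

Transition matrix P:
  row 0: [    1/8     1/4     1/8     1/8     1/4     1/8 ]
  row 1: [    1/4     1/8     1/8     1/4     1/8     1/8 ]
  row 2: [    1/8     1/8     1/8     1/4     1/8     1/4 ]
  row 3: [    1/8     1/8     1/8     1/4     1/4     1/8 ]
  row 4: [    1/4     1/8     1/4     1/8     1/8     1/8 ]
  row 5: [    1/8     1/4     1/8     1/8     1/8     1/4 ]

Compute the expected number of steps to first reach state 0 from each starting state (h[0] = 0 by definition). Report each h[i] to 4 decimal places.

h = [0.0000, 5.3981, 6.1572, 6.0741, 5.4085, 6.0726]

First-step conditioning: h[0] = 0; for i ≠ 0, h[i] = 1 + Σ_k P[i][k]·h[k].
  h[1] = 1 + 1/8·h[1] + 1/8·h[2] + 1/4·h[3] + 1/8·h[4] + 1/8·h[5]
  h[2] = 1 + 1/8·h[1] + 1/8·h[2] + 1/4·h[3] + 1/8·h[4] + 1/4·h[5]
  h[3] = 1 + 1/8·h[1] + 1/8·h[2] + 1/4·h[3] + 1/4·h[4] + 1/8·h[5]
  h[4] = 1 + 1/8·h[1] + 1/4·h[2] + 1/8·h[3] + 1/8·h[4] + 1/8·h[5]
  h[5] = 1 + 1/4·h[1] + 1/8·h[2] + 1/8·h[3] + 1/8·h[4] + 1/4·h[5]
Solving the 5×5 linear system over states ≠ 0 gives exactly h = [0, 7282/1349, 8306/1349, 8194/1349, 384/71, 8192/1349] (h[0] = 0 is the target).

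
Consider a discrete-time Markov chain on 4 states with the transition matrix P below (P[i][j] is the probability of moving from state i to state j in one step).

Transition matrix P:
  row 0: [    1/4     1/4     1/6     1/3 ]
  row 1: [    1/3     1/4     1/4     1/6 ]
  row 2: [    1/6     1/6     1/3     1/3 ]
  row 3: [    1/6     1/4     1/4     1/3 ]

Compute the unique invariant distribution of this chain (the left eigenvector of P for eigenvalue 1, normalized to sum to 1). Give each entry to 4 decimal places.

Balance equations π_j = Σ_i π_i·P[i][j]:
  π_0 = 1/4·π_0 + 1/3·π_1 + 1/6·π_2 + 1/6·π_3
  π_1 = 1/4·π_0 + 1/4·π_1 + 1/6·π_2 + 1/4·π_3
  π_2 = 1/6·π_0 + 1/4·π_1 + 1/3·π_2 + 1/4·π_3
  normalize: π_0 + π_1 + π_2 + π_3 = 1
Solving the linear system gives exactly π = [162/725, 166/725, 183/725, 214/725].

π = [0.2234, 0.2290, 0.2524, 0.2952]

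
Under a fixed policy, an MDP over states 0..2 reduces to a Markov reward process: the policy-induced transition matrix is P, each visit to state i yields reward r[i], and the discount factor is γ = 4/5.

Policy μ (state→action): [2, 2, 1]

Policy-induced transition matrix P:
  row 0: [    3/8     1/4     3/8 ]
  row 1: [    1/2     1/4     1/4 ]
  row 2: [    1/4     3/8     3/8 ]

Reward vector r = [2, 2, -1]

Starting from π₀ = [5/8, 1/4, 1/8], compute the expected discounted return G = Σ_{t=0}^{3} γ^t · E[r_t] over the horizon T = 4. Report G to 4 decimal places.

t=0: π = [0.6250, 0.2500, 0.1250], E[r] = 1.6250, γ^t·E[r] = 1.625000, running G = 1.625000
t=1: π = [0.3906, 0.2656, 0.3438], E[r] = 0.9688, γ^t·E[r] = 0.775000, running G = 2.400000
t=2: π = [0.3652, 0.2930, 0.3418], E[r] = 0.9746, γ^t·E[r] = 0.623750, running G = 3.023750
t=3: π = [0.3689, 0.2927, 0.3384], E[r] = 0.9849, γ^t·E[r] = 0.504250, running G = 3.528000

G = 3.5280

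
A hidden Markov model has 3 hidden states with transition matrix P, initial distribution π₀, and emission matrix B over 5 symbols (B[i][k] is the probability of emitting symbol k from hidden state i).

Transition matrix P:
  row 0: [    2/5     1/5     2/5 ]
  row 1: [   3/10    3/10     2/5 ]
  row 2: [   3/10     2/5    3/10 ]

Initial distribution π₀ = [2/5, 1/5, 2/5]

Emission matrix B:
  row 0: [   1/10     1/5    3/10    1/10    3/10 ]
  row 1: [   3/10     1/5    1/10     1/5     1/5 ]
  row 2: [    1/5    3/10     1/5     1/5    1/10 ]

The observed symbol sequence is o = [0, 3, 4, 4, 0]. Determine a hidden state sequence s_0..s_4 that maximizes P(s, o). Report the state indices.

path = [2, 1, 0, 0, 2]

t=0: δ = [4.000e-02, 6.000e-02, 8.000e-02]  (obs o_0=0)
t=1: δ = [2.400e-03, 6.400e-03, 4.800e-03]  ψ = [2, 2, 1]  (obs o_1=3)
t=2: δ = [5.760e-04, 3.840e-04, 2.560e-04]  ψ = [1, 1, 1]  (obs o_2=4)
t=3: δ = [6.912e-05, 2.304e-05, 2.304e-05]  ψ = [0, 0, 0]  (obs o_3=4)
t=4: δ = [2.765e-06, 4.147e-06, 5.530e-06]  ψ = [0, 0, 0]  (obs o_4=0)
backtrack: best end state = 2; path = [2, 1, 0, 0, 2]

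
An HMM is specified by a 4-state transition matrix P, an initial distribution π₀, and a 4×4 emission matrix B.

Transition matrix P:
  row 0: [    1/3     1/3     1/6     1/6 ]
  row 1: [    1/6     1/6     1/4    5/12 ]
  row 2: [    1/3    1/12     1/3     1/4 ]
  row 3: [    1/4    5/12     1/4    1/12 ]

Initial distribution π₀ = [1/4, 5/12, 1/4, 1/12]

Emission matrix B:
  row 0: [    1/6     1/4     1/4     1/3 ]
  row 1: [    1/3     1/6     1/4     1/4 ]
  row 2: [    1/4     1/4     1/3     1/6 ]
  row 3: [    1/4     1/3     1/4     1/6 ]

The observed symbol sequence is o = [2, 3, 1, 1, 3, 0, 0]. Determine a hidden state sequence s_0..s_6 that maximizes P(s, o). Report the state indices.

t=0: δ = [6.250e-02, 1.042e-01, 8.333e-02, 2.083e-02]  (obs o_0=2)
t=1: δ = [9.259e-03, 5.208e-03, 4.630e-03, 7.234e-03]  ψ = [2, 0, 2, 1]  (obs o_1=3)
t=2: δ = [7.716e-04, 5.144e-04, 4.521e-04, 7.234e-04]  ψ = [0, 0, 3, 1]  (obs o_2=1)
t=3: δ = [6.430e-05, 5.023e-05, 4.521e-05, 7.144e-05]  ψ = [0, 3, 3, 1]  (obs o_3=1)
t=4: δ = [7.144e-06, 7.442e-06, 2.977e-06, 3.489e-06]  ψ = [0, 3, 3, 1]  (obs o_4=3)
t=5: δ = [3.969e-07, 7.938e-07, 4.651e-07, 7.752e-07]  ψ = [0, 0, 1, 1]  (obs o_5=0)
t=6: δ = [3.230e-08, 1.077e-07, 4.961e-08, 8.269e-08]  ψ = [3, 3, 1, 1]  (obs o_6=0)
backtrack: best end state = 1; path = [2, 0, 1, 3, 1, 3, 1]

path = [2, 0, 1, 3, 1, 3, 1]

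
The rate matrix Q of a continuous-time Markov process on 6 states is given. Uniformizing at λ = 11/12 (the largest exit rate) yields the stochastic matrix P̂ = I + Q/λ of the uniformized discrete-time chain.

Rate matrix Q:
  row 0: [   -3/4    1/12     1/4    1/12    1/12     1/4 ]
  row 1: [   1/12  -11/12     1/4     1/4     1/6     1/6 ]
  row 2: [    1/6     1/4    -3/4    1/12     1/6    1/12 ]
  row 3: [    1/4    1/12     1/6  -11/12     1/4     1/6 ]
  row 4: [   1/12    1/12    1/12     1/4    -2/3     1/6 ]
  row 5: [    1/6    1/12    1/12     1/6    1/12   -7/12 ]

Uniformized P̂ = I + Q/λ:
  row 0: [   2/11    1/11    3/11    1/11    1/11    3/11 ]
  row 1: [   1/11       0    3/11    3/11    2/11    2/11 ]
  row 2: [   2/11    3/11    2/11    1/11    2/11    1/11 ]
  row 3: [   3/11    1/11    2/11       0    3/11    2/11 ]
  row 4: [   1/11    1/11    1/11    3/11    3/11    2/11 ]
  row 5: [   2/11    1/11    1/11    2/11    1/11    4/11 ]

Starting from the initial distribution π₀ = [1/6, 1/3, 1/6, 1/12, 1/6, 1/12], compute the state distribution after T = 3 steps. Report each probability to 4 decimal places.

t=0: π = [0.1667, 0.3333, 0.1667, 0.0833, 0.1667, 0.0833]
t=1: π = [0.1439, 0.0909, 0.2045, 0.1818, 0.1818, 0.1970]
t=2: π = [0.1736, 0.1198, 0.1687, 0.1419, 0.1839, 0.2121]
t=3: π = [0.1671, 0.1107, 0.1725, 0.1525, 0.1764, 0.2208]

π = [0.1671, 0.1107, 0.1725, 0.1525, 0.1764, 0.2208]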